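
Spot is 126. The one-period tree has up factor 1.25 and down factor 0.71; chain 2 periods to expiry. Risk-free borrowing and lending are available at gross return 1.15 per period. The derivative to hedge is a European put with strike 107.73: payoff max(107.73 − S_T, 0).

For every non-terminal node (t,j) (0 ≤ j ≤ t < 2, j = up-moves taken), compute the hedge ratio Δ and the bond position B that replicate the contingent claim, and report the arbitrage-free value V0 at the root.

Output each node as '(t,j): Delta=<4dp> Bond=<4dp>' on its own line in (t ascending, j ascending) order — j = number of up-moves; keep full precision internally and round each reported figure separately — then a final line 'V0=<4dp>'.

(0,0): Delta=-0.1046 Bond=14.3311
(1,0): Delta=-0.9152 Bond=88.9964
(1,1): Delta=0.0000 Bond=0.0000
V0=1.1465

Since d<R<u, set p* = (R−d)/(u−d) = 0.8148; price each node as the discounted p*-expectation of its children.
At expiry t=2: V(2,0)=44.2134, V(2,1)=0.0000, V(2,2)=0.0000
(1,0): S=89.4600. Δ = (V_up−V_dn)/(S_up−S_dn) = (0.0000−44.2134)/(111.8250−63.5166) = -0.9152. V = [p*·0.0000 + (1−p*)·44.2134]/1.15 = 7.1197. B = V − Δ·S = 88.9964.
(1,1): S=157.5000. Δ = (V_up−V_dn)/(S_up−S_dn) = (0.0000−0.0000)/(196.8750−111.8250) = 0.0000. V = [p*·0.0000 + (1−p*)·0.0000]/1.15 = 0.0000. B = V − Δ·S = 0.0000.
(0,0): S=126.0000. Δ = (V_up−V_dn)/(S_up−S_dn) = (0.0000−7.1197)/(157.5000−89.4600) = -0.1046. V = [p*·0.0000 + (1−p*)·7.1197]/1.15 = 1.1465. B = V − Δ·S = 14.3311.
Each (Δ,B) replicates both successor values, so the strategy is self-financing and V0 is arbitrage-free.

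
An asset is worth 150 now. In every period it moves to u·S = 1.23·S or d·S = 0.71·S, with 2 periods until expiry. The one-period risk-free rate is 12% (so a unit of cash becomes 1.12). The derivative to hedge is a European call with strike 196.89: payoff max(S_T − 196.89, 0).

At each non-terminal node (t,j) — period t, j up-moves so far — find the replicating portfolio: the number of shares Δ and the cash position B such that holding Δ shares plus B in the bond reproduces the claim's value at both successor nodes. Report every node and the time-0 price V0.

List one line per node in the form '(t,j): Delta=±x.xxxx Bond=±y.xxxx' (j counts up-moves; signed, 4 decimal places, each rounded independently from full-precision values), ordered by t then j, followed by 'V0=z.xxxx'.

(0,0): Delta=0.2712 Bond=-25.7853
(1,0): Delta=0.0000 Bond=0.0000
(1,1): Delta=0.3132 Bond=-36.6277
V0=14.8901

No-arbitrage ⇒ martingale measure with p* = (R−d)/(u−d) = 0.7885.
Payoff layer (t=2): V(2,0)=0.0000, V(2,1)=0.0000, V(2,2)=30.0450
(1,0): S=106.5000. Δ = (V_up−V_dn)/(S_up−S_dn) = (0.0000−0.0000)/(130.9950−75.6150) = 0.0000. V = [p*·0.0000 + (1−p*)·0.0000]/1.12 = 0.0000. B = V − Δ·S = 0.0000.
(1,1): S=184.5000. Δ = (V_up−V_dn)/(S_up−S_dn) = (30.0450−0.0000)/(226.9350−130.9950) = 0.3132. V = [p*·30.0450 + (1−p*)·0.0000]/1.12 = 21.1512. B = V − Δ·S = -36.6277.
(0,0): S=150.0000. Δ = (V_up−V_dn)/(S_up−S_dn) = (21.1512−0.0000)/(184.5000−106.5000) = 0.2712. V = [p*·21.1512 + (1−p*)·0.0000]/1.12 = 14.8901. B = V − Δ·S = -25.7853.
Root portfolio cost Δ·150+B reproduces V0=14.8901.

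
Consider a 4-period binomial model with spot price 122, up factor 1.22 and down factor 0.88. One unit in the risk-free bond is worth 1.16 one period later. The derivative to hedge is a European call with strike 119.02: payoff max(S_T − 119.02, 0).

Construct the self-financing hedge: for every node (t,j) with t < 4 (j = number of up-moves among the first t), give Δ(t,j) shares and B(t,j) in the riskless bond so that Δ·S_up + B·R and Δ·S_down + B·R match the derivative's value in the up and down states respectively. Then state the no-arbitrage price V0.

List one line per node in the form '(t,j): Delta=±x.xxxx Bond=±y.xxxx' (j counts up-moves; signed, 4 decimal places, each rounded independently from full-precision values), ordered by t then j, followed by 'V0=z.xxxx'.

No-arbitrage ⇒ martingale measure with p* = (R−d)/(u−d) = 0.8235.
Payoff layer (t=4): V(4,0)=0.0000, V(4,1)=0.0000, V(4,2)=21.5993, V(4,3)=75.9294, V(4,4)=151.2508
  t=3,j=0: stock 83.1396 → up 101.4303 (V=0.0000), down 73.1628 (V=0.0000). Price 0.0000; hedge Δ=0.0000, bond B=0.0000.
  t=3,j=1: stock 115.2617 → up 140.6193 (V=21.5993), down 101.4303 (V=0.0000). Price 15.3342; hedge Δ=0.5512, bond B=-48.1931.
  t=3,j=2: stock 159.7946 → up 194.9494 (V=75.9294), down 140.6193 (V=21.5993). Price 57.1912; hedge Δ=1.0000, bond B=-102.6034.
  t=3,j=3: stock 221.5335 → up 270.2708 (V=151.2508), down 194.9494 (V=75.9294). Price 118.9300; hedge Δ=1.0000, bond B=-102.6034.
  t=2,j=0: stock 94.4768 → up 115.2617 (V=15.3342), down 83.1396 (V=0.0000). Price 10.8863; hedge Δ=0.4774, bond B=-34.2142.
  t=2,j=1: stock 130.9792 → up 159.7946 (V=57.1912), down 115.2617 (V=15.3342). Price 42.9350; hedge Δ=0.9399, bond B=-80.1738.
  t=2,j=2: stock 181.5848 → up 221.5335 (V=118.9300), down 159.7946 (V=57.1912). Price 93.1336; hedge Δ=1.0000, bond B=-88.4512.
  t=1,j=0: stock 107.3600 → up 130.9792 (V=42.9350), down 94.4768 (V=10.8863). Price 32.1374; hedge Δ=0.8780, bond B=-62.1235.
  t=1,j=1: stock 148.8400 → up 181.5848 (V=93.1336), down 130.9792 (V=42.9350). Price 72.6509; hedge Δ=0.9920, bond B=-74.9918.
  t=0,j=0: stock 122.0000 → up 148.8400 (V=72.6509), down 107.3600 (V=32.1374). Price 56.4667; hedge Δ=0.9767, bond B=-62.6905.
Self-financing check: at every node Δ·S+B equals the discounted successor values.

(0,0): Delta=0.9767 Bond=-62.6905
(1,0): Delta=0.8780 Bond=-62.1235
(1,1): Delta=0.9920 Bond=-74.9918
(2,0): Delta=0.4774 Bond=-34.2142
(2,1): Delta=0.9399 Bond=-80.1738
(2,2): Delta=1.0000 Bond=-88.4512
(3,0): Delta=0.0000 Bond=0.0000
(3,1): Delta=0.5512 Bond=-48.1931
(3,2): Delta=1.0000 Bond=-102.6034
(3,3): Delta=1.0000 Bond=-102.6034
V0=56.4667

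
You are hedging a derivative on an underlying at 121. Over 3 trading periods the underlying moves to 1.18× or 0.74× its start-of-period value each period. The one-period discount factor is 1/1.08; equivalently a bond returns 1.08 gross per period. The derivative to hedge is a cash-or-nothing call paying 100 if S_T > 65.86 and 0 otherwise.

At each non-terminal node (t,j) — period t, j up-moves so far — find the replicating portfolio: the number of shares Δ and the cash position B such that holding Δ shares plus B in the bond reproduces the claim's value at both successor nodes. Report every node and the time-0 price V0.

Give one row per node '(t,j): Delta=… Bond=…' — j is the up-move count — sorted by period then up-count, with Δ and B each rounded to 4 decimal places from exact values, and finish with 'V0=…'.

The replicating-portfolio and risk-neutral prices coincide; use p* = (1.08−0.74)/(1.18−0.74) = 0.7727 for the latter.
At expiry t=3: V(3,0)=0.0000, V(3,1)=100.0000, V(3,2)=100.0000, V(3,3)=100.0000
(2,0): S=66.2596. Δ = (V_up−V_dn)/(S_up−S_dn) = (100.0000−0.0000)/(78.1863−49.0321) = 3.4300. V = [p*·100.0000 + (1−p*)·0.0000]/1.08 = 71.5488. B = V − Δ·S = -155.7239.
(2,1): S=105.6572. Δ = (V_up−V_dn)/(S_up−S_dn) = (100.0000−100.0000)/(124.6755−78.1863) = 0.0000. V = [p*·100.0000 + (1−p*)·100.0000]/1.08 = 92.5926. B = V − Δ·S = 92.5926.
(2,2): S=168.4804. Δ = (V_up−V_dn)/(S_up−S_dn) = (100.0000−100.0000)/(198.8069−124.6755) = 0.0000. V = [p*·100.0000 + (1−p*)·100.0000]/1.08 = 92.5926. B = V − Δ·S = 92.5926.
(1,0): S=89.5400. Δ = (V_up−V_dn)/(S_up−S_dn) = (92.5926−71.5488)/(105.6572−66.2596) = 0.5341. V = [p*·92.5926 + (1−p*)·71.5488]/1.08 = 81.3055. B = V − Δ·S = 33.4787.
(1,1): S=142.7800. Δ = (V_up−V_dn)/(S_up−S_dn) = (92.5926−92.5926)/(168.4804−105.6572) = 0.0000. V = [p*·92.5926 + (1−p*)·92.5926]/1.08 = 85.7339. B = V − Δ·S = 85.7339.
(0,0): S=121.0000. Δ = (V_up−V_dn)/(S_up−S_dn) = (85.7339−81.3055)/(142.7800−89.5400) = 0.0832. V = [p*·85.7339 + (1−p*)·81.3055]/1.08 = 78.4513. B = V − Δ·S = 68.3868.
Each (Δ,B) replicates both successor values, so the strategy is self-financing and V0 is arbitrage-free.

(0,0): Delta=0.0832 Bond=68.3868
(1,0): Delta=0.5341 Bond=33.4787
(1,1): Delta=0.0000 Bond=85.7339
(2,0): Delta=3.4300 Bond=-155.7239
(2,1): Delta=0.0000 Bond=92.5926
(2,2): Delta=0.0000 Bond=92.5926
V0=78.4513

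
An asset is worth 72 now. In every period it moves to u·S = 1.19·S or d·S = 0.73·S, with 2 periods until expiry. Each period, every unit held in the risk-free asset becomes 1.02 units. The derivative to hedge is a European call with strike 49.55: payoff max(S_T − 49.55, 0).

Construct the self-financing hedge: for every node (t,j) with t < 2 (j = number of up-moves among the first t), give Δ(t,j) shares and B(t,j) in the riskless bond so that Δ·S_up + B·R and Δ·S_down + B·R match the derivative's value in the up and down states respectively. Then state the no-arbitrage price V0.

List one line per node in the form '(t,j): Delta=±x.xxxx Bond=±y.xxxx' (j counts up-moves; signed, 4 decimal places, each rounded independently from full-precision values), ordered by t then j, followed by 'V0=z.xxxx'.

(0,0): Delta=0.8777 Bond=-37.3512
(1,0): Delta=0.5375 Bond=-20.2203
(1,1): Delta=1.0000 Bond=-48.5784
V0=25.8419

The replicating-portfolio and risk-neutral prices coincide; use p* = (1.02−0.73)/(1.19−0.73) = 0.6304 for the latter.
Terminal values V(2,·): V(2,0)=0.0000, V(2,1)=12.9964, V(2,2)=52.4092
(1,0): S=52.5600. Δ = (V_up−V_dn)/(S_up−S_dn) = (12.9964−0.0000)/(62.5464−38.3688) = 0.5375. V = [p*·12.9964 + (1−p*)·0.0000]/1.02 = 8.0327. B = V − Δ·S = -20.2203.
(1,1): S=85.6800. Δ = (V_up−V_dn)/(S_up−S_dn) = (52.4092−12.9964)/(101.9592−62.5464) = 1.0000. V = [p*·52.4092 + (1−p*)·12.9964]/1.02 = 37.1016. B = V − Δ·S = -48.5784.
(0,0): S=72.0000. Δ = (V_up−V_dn)/(S_up−S_dn) = (37.1016−8.0327)/(85.6800−52.5600) = 0.8777. V = [p*·37.1016 + (1−p*)·8.0327]/1.02 = 25.8419. B = V − Δ·S = -37.3512.
Each (Δ,B) replicates both successor values, so the strategy is self-financing and V0 is arbitrage-free.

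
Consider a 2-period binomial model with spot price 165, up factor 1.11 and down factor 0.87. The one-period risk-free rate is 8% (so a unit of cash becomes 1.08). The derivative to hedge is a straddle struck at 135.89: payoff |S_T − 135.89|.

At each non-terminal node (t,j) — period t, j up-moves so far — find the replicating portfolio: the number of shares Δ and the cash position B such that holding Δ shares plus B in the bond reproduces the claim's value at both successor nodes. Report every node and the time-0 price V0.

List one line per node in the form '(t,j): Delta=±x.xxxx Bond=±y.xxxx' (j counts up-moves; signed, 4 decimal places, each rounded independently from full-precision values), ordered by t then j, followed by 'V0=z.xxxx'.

(0,0): Delta=0.9357 Bond=-105.5980
(1,0): Delta=0.3613 Bond=-31.5983
(1,1): Delta=1.0000 Bond=-125.8241
V0=48.7910

Risk-neutral probability p* = (R−d)/(u−d) = (1.08−0.87)/(1.11−0.87) = 0.8750.
Terminal payoffs: V(2,0)=11.0015, V(2,1)=23.4505, V(2,2)=67.4065
Node (1,0) S=143.5500: V=(p*·23.4505+(1−p*)·11.0015)/1.08=20.2726; Δ=(23.4505−11.0015)/(159.3405−124.8885)=0.3613; B=V−Δ·S=-31.5983
Node (1,1) S=183.1500: V=(p*·67.4065+(1−p*)·23.4505)/1.08=57.3259; Δ=(67.4065−23.4505)/(203.2965−159.3405)=1.0000; B=V−Δ·S=-125.8241
Node (0,0) S=165.0000: V=(p*·57.3259+(1−p*)·20.2726)/1.08=48.7910; Δ=(57.3259−20.2726)/(183.1500−143.5500)=0.9357; B=V−Δ·S=-105.5980
The time-0 hedge costs 48.7910, which is the no-arbitrage price.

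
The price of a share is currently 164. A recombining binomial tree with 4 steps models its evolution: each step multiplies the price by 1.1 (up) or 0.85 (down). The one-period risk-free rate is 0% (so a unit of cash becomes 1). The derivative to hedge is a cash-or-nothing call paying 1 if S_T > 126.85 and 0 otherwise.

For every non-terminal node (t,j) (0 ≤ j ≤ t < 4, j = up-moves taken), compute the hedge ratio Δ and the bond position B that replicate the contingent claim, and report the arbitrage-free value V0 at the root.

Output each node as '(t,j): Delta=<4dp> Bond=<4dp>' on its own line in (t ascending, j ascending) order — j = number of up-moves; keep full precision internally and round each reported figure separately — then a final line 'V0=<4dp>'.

Risk-neutral probability p* = (R−d)/(u−d) = (1−0.85)/(1.1−0.85) = 0.6000.
Payoff layer (t=4): V(4,0)=0.0000, V(4,1)=0.0000, V(4,2)=1.0000, V(4,3)=1.0000, V(4,4)=1.0000
  t=3,j=0: stock 100.7165 → up 110.7881 (V=0.0000), down 85.6090 (V=0.0000). Price 0.0000; hedge Δ=0.0000, bond B=0.0000.
  t=3,j=1: stock 130.3390 → up 143.3729 (V=1.0000), down 110.7882 (V=0.0000). Price 0.6000; hedge Δ=0.0307, bond B=-3.4000.
  t=3,j=2: stock 168.6740 → up 185.5414 (V=1.0000), down 143.3729 (V=1.0000). Price 1.0000; hedge Δ=0.0000, bond B=1.0000.
  t=3,j=3: stock 218.2840 → up 240.1124 (V=1.0000), down 185.5414 (V=1.0000). Price 1.0000; hedge Δ=0.0000, bond B=1.0000.
  t=2,j=0: stock 118.4900 → up 130.3390 (V=0.6000), down 100.7165 (V=0.0000). Price 0.3600; hedge Δ=0.0203, bond B=-2.0400.
  t=2,j=1: stock 153.3400 → up 168.6740 (V=1.0000), down 130.3390 (V=0.6000). Price 0.8400; hedge Δ=0.0104, bond B=-0.7600.
  t=2,j=2: stock 198.4400 → up 218.2840 (V=1.0000), down 168.6740 (V=1.0000). Price 1.0000; hedge Δ=0.0000, bond B=1.0000.
  t=1,j=0: stock 139.4000 → up 153.3400 (V=0.8400), down 118.4900 (V=0.3600). Price 0.6480; hedge Δ=0.0138, bond B=-1.2720.
  t=1,j=1: stock 180.4000 → up 198.4400 (V=1.0000), down 153.3400 (V=0.8400). Price 0.9360; hedge Δ=0.0035, bond B=0.2960.
  t=0,j=0: stock 164.0000 → up 180.4000 (V=0.9360), down 139.4000 (V=0.6480). Price 0.8208; hedge Δ=0.0070, bond B=-0.3312.
Self-financing check: at every node Δ·S+B equals the discounted successor values.

(0,0): Delta=0.0070 Bond=-0.3312
(1,0): Delta=0.0138 Bond=-1.2720
(1,1): Delta=0.0035 Bond=0.2960
(2,0): Delta=0.0203 Bond=-2.0400
(2,1): Delta=0.0104 Bond=-0.7600
(2,2): Delta=0.0000 Bond=1.0000
(3,0): Delta=0.0000 Bond=0.0000
(3,1): Delta=0.0307 Bond=-3.4000
(3,2): Delta=0.0000 Bond=1.0000
(3,3): Delta=0.0000 Bond=1.0000
V0=0.8208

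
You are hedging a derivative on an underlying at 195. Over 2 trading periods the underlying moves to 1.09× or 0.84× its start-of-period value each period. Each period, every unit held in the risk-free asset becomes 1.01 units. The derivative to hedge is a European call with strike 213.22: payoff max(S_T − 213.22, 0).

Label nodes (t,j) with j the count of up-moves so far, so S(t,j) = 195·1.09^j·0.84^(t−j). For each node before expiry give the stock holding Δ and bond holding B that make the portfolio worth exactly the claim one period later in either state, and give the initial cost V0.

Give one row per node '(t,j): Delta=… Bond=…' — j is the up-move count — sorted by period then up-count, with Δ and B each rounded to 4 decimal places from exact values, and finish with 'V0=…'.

(0,0): Delta=0.2549 Bond=-41.3452
(1,0): Delta=0.0000 Bond=0.0000
(1,1): Delta=0.3474 Bond=-61.4098
V0=8.3675

The replicating-portfolio and risk-neutral prices coincide; use p* = (1.01−0.84)/(1.09−0.84) = 0.6800 for the latter.
Terminal values V(2,·): V(2,0)=0.0000, V(2,1)=0.0000, V(2,2)=18.4595
Node (1,0) S=163.8000: V=(p*·0.0000+(1−p*)·0.0000)/1.01=0.0000; Δ=(0.0000−0.0000)/(178.5420−137.5920)=0.0000; B=V−Δ·S=0.0000
Node (1,1) S=212.5500: V=(p*·18.4595+(1−p*)·0.0000)/1.01=12.4282; Δ=(18.4595−0.0000)/(231.6795−178.5420)=0.3474; B=V−Δ·S=-61.4098
Node (0,0) S=195.0000: V=(p*·12.4282+(1−p*)·0.0000)/1.01=8.3675; Δ=(12.4282−0.0000)/(212.5500−163.8000)=0.2549; B=V−Δ·S=-41.3452
The time-0 hedge costs 8.3675, which is the no-arbitrage price.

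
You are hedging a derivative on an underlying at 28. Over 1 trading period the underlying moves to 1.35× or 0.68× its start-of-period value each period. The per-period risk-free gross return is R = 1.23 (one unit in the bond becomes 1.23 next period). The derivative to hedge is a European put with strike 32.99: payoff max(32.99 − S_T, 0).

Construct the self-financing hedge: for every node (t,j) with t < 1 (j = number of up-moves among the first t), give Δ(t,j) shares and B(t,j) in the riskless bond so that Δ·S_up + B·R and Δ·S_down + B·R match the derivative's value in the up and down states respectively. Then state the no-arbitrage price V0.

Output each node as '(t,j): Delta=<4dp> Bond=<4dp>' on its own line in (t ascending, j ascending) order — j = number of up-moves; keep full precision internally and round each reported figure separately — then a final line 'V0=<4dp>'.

No-arbitrage ⇒ martingale measure with p* = (R−d)/(u−d) = 0.8209.
Terminal values V(1,·): V(1,0)=13.9500, V(1,1)=0.0000
  t=0,j=0: stock 28.0000 → up 37.8000 (V=0.0000), down 19.0400 (V=13.9500). Price 2.0313; hedge Δ=-0.7436, bond B=22.8522.
Check: Δ(0,0)·S0 + B(0,0) = 2.0313 = V0.

(0,0): Delta=-0.7436 Bond=22.8522
V0=2.0313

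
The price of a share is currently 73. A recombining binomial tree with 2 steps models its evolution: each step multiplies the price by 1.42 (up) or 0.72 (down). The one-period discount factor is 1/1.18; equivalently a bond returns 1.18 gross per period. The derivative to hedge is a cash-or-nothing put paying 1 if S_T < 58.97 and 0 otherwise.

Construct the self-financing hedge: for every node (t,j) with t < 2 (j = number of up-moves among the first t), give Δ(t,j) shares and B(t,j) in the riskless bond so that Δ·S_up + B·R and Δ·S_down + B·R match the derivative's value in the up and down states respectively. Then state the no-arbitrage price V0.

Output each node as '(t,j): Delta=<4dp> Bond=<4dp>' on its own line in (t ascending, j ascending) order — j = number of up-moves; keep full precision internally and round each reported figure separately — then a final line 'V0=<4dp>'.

Under the risk-neutral measure, an up-move has probability p* = (R−d)/(u−d) = 0.6571 and values discount at R = 1.18.
Payoff layer (t=2): V(2,0)=1.0000, V(2,1)=0.0000, V(2,2)=0.0000
(1,0): S=52.5600. Δ = (V_up−V_dn)/(S_up−S_dn) = (0.0000−1.0000)/(74.6352−37.8432) = -0.0272. V = [p*·0.0000 + (1−p*)·1.0000]/1.18 = 0.2906. B = V − Δ·S = 1.7191.
(1,1): S=103.6600. Δ = (V_up−V_dn)/(S_up−S_dn) = (0.0000−0.0000)/(147.1972−74.6352) = 0.0000. V = [p*·0.0000 + (1−p*)·0.0000]/1.18 = 0.0000. B = V − Δ·S = 0.0000.
(0,0): S=73.0000. Δ = (V_up−V_dn)/(S_up−S_dn) = (0.0000−0.2906)/(103.6600−52.5600) = -0.0057. V = [p*·0.0000 + (1−p*)·0.2906]/1.18 = 0.0844. B = V − Δ·S = 0.4995.
Check: Δ(0,0)·S0 + B(0,0) = 0.0844 = V0.

(0,0): Delta=-0.0057 Bond=0.4995
(1,0): Delta=-0.0272 Bond=1.7191
(1,1): Delta=0.0000 Bond=0.0000
V0=0.0844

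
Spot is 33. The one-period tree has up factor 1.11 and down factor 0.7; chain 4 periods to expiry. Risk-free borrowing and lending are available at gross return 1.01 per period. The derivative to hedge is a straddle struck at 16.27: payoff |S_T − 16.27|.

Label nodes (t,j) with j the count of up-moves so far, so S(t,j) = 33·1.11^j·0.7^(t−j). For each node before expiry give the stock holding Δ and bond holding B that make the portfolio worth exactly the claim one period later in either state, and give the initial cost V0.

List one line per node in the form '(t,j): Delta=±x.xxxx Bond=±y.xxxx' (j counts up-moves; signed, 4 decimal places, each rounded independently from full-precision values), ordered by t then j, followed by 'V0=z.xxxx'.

Under the risk-neutral measure, an up-move has probability p* = (R−d)/(u−d) = 0.7561 and values discount at R = 1.01.
Terminal values V(4,·): V(4,0)=8.3467, V(4,1)=3.7059, V(4,2)=3.6531, V(4,3)=15.3223, V(4,4)=33.8263
  t=3,j=0: stock 11.3190 → up 12.5641 (V=3.7059), down 7.9233 (V=8.3467). Price 4.7899; hedge Δ=-1.0000, bond B=16.1089.
  t=3,j=1: stock 17.9487 → up 19.9231 (V=3.6531), down 12.5641 (V=3.7059). Price 3.6297; hedge Δ=-0.0072, bond B=3.7586.
  t=3,j=2: stock 28.4615 → up 31.5923 (V=15.3223), down 19.9231 (V=3.6531). Price 12.3526; hedge Δ=1.0000, bond B=-16.1089.
  t=3,j=3: stock 45.1318 → up 50.0963 (V=33.8263), down 31.5923 (V=15.3223). Price 29.0229; hedge Δ=1.0000, bond B=-16.1089.
  t=2,j=0: stock 16.1700 → up 17.9487 (V=3.6297), down 11.3190 (V=4.7899). Price 3.8739; hedge Δ=-0.1750, bond B=6.7038.
  t=2,j=1: stock 25.6410 → up 28.4615 (V=12.3526), down 17.9487 (V=3.6297). Price 10.1238; hedge Δ=0.8297, bond B=-11.1517.
  t=2,j=2: stock 40.6593 → up 45.1318 (V=29.0229), down 28.4615 (V=12.3526). Price 24.7099; hedge Δ=1.0000, bond B=-15.9494.
  t=1,j=0: stock 23.1000 → up 25.6410 (V=10.1238), down 16.1700 (V=3.8739). Price 8.5143; hedge Δ=0.6599, bond B=-6.7294.
  t=1,j=1: stock 36.6300 → up 40.6593 (V=24.7099), down 25.6410 (V=10.1238). Price 20.9429; hedge Δ=0.9712, bond B=-14.6329.
  t=0,j=0: stock 33.0000 → up 36.6300 (V=20.9429), down 23.1000 (V=8.5143). Price 17.7342; hedge Δ=0.9186, bond B=-12.5794.
Check: Δ(0,0)·S0 + B(0,0) = 17.7342 = V0.

(0,0): Delta=0.9186 Bond=-12.5794
(1,0): Delta=0.6599 Bond=-6.7294
(1,1): Delta=0.9712 Bond=-14.6329
(2,0): Delta=-0.1750 Bond=6.7038
(2,1): Delta=0.8297 Bond=-11.1517
(2,2): Delta=1.0000 Bond=-15.9494
(3,0): Delta=-1.0000 Bond=16.1089
(3,1): Delta=-0.0072 Bond=3.7586
(3,2): Delta=1.0000 Bond=-16.1089
(3,3): Delta=1.0000 Bond=-16.1089
V0=17.7342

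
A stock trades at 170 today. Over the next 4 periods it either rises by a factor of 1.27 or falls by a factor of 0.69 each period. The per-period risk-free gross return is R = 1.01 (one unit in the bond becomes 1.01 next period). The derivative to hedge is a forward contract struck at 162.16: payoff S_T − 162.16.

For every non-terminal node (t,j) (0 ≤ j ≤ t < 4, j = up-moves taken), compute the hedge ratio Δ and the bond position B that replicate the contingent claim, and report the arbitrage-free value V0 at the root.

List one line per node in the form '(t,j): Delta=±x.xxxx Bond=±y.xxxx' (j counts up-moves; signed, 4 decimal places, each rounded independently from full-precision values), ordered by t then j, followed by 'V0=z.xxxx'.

No-arbitrage ⇒ martingale measure with p* = (R−d)/(u−d) = 0.5517.
Payoff layer (t=4): V(4,0)=-123.6259, V(4,1)=-91.2349, V(4,2)=-31.6167, V(4,3)=78.1153, V(4,4)=280.0859
  t=3,j=0: stock 55.8465 → up 70.9251 (V=-91.2349), down 38.5341 (V=-123.6259). Price -104.7079; hedge Δ=1.0000, bond B=-160.5545.
  t=3,j=1: stock 102.7900 → up 130.5433 (V=-31.6167), down 70.9251 (V=-91.2349). Price -57.7645; hedge Δ=1.0000, bond B=-160.5545.
  t=3,j=2: stock 189.1932 → up 240.2753 (V=78.1153), down 130.5433 (V=-31.6167). Price 28.6387; hedge Δ=1.0000, bond B=-160.5545.
  t=3,j=3: stock 348.2251 → up 442.2459 (V=280.0859), down 240.2753 (V=78.1153). Price 187.6707; hedge Δ=1.0000, bond B=-160.5545.
  t=2,j=0: stock 80.9370 → up 102.7900 (V=-57.7645), down 55.8465 (V=-104.7079). Price -78.0278; hedge Δ=1.0000, bond B=-158.9648.
  t=2,j=1: stock 148.9710 → up 189.1932 (V=28.6387), down 102.7900 (V=-57.7645). Price -9.9938; hedge Δ=1.0000, bond B=-158.9648.
  t=2,j=2: stock 274.1930 → up 348.2251 (V=187.6707), down 189.1932 (V=28.6387). Price 115.2282; hedge Δ=1.0000, bond B=-158.9648.
  t=1,j=0: stock 117.3000 → up 148.9710 (V=-9.9938), down 80.9370 (V=-78.0278). Price -40.0909; hedge Δ=1.0000, bond B=-157.3909.
  t=1,j=1: stock 215.9000 → up 274.1930 (V=115.2282), down 148.9710 (V=-9.9938). Price 58.5091; hedge Δ=1.0000, bond B=-157.3909.
  t=0,j=0: stock 170.0000 → up 215.9000 (V=58.5091), down 117.3000 (V=-40.0909). Price 14.1674; hedge Δ=1.0000, bond B=-155.8326.
Check: Δ(0,0)·S0 + B(0,0) = 14.1674 = V0.

(0,0): Delta=1.0000 Bond=-155.8326
(1,0): Delta=1.0000 Bond=-157.3909
(1,1): Delta=1.0000 Bond=-157.3909
(2,0): Delta=1.0000 Bond=-158.9648
(2,1): Delta=1.0000 Bond=-158.9648
(2,2): Delta=1.0000 Bond=-158.9648
(3,0): Delta=1.0000 Bond=-160.5545
(3,1): Delta=1.0000 Bond=-160.5545
(3,2): Delta=1.0000 Bond=-160.5545
(3,3): Delta=1.0000 Bond=-160.5545
V0=14.1674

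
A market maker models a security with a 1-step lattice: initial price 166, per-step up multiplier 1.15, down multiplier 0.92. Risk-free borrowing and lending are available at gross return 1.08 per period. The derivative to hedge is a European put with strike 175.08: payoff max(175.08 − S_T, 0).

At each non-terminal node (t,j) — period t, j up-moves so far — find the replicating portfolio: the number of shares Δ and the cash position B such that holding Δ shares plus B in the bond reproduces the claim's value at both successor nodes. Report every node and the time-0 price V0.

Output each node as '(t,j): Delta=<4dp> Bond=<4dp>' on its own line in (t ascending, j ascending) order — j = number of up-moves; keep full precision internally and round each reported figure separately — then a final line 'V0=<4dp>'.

(0,0): Delta=-0.5856 Bond=103.5185
V0=6.3011

Since d<R<u, set p* = (R−d)/(u−d) = 0.6957; price each node as the discounted p*-expectation of its children.
At expiry t=1: V(1,0)=22.3600, V(1,1)=0.0000
(0,0): S=166.0000. Δ = (V_up−V_dn)/(S_up−S_dn) = (0.0000−22.3600)/(190.9000−152.7200) = -0.5856. V = [p*·0.0000 + (1−p*)·22.3600]/1.08 = 6.3011. B = V − Δ·S = 103.5185.
Root portfolio cost Δ·166+B reproduces V0=6.3011.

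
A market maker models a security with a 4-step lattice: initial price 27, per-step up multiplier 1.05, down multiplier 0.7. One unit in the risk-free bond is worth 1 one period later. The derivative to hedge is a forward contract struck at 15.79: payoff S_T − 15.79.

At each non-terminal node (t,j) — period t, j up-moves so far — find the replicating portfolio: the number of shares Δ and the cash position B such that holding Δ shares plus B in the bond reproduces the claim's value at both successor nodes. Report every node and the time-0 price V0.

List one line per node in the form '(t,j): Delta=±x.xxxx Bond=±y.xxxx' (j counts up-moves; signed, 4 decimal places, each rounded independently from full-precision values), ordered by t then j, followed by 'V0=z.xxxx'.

Risk-neutral probability p* = (R−d)/(u−d) = (1−0.7)/(1.05−0.7) = 0.8571.
Terminal values V(4,·): V(4,0)=-9.3073, V(4,1)=-6.0660, V(4,2)=-1.2039, V(4,3)=6.0891, V(4,4)=17.0287
Node (3,0) S=9.2610: V=(p*·-6.0660+(1−p*)·-9.3073)/1=-6.5290; Δ=(-6.0660−-9.3073)/(9.7240−6.4827)=1.0000; B=V−Δ·S=-15.7900
Node (3,1) S=13.8915: V=(p*·-1.2039+(1−p*)·-6.0660)/1=-1.8985; Δ=(-1.2039−-6.0660)/(14.5861−9.7240)=1.0000; B=V−Δ·S=-15.7900
Node (3,2) S=20.8373: V=(p*·6.0891+(1−p*)·-1.2039)/1=5.0473; Δ=(6.0891−-1.2039)/(21.8791−14.5861)=1.0000; B=V−Δ·S=-15.7900
Node (3,3) S=31.2559: V=(p*·17.0287+(1−p*)·6.0891)/1=15.4659; Δ=(17.0287−6.0891)/(32.8187−21.8791)=1.0000; B=V−Δ·S=-15.7900
Node (2,0) S=13.2300: V=(p*·-1.8985+(1−p*)·-6.5290)/1=-2.5600; Δ=(-1.8985−-6.5290)/(13.8915−9.2610)=1.0000; B=V−Δ·S=-15.7900
Node (2,1) S=19.8450: V=(p*·5.0473+(1−p*)·-1.8985)/1=4.0550; Δ=(5.0473−-1.8985)/(20.8373−13.8915)=1.0000; B=V−Δ·S=-15.7900
Node (2,2) S=29.7675: V=(p*·15.4659+(1−p*)·5.0473)/1=13.9775; Δ=(15.4659−5.0473)/(31.2559−20.8373)=1.0000; B=V−Δ·S=-15.7900
Node (1,0) S=18.9000: V=(p*·4.0550+(1−p*)·-2.5600)/1=3.1100; Δ=(4.0550−-2.5600)/(19.8450−13.2300)=1.0000; B=V−Δ·S=-15.7900
Node (1,1) S=28.3500: V=(p*·13.9775+(1−p*)·4.0550)/1=12.5600; Δ=(13.9775−4.0550)/(29.7675−19.8450)=1.0000; B=V−Δ·S=-15.7900
Node (0,0) S=27.0000: V=(p*·12.5600+(1−p*)·3.1100)/1=11.2100; Δ=(12.5600−3.1100)/(28.3500−18.9000)=1.0000; B=V−Δ·S=-15.7900
Each (Δ,B) replicates both successor values, so the strategy is self-financing and V0 is arbitrage-free.

(0,0): Delta=1.0000 Bond=-15.7900
(1,0): Delta=1.0000 Bond=-15.7900
(1,1): Delta=1.0000 Bond=-15.7900
(2,0): Delta=1.0000 Bond=-15.7900
(2,1): Delta=1.0000 Bond=-15.7900
(2,2): Delta=1.0000 Bond=-15.7900
(3,0): Delta=1.0000 Bond=-15.7900
(3,1): Delta=1.0000 Bond=-15.7900
(3,2): Delta=1.0000 Bond=-15.7900
(3,3): Delta=1.0000 Bond=-15.7900
V0=11.2100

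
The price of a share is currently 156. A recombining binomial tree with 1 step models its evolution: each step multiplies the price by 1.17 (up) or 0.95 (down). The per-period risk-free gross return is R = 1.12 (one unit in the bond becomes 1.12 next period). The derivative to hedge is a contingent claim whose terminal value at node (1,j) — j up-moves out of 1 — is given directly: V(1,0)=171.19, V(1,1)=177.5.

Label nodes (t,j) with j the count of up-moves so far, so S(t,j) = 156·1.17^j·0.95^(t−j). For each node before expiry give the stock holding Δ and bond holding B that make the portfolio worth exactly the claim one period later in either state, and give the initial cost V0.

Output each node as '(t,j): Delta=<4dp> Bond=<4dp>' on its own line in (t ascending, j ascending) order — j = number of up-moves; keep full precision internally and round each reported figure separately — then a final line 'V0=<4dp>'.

No-arbitrage ⇒ martingale measure with p* = (R−d)/(u−d) = 0.7727.
Terminal payoffs: V(1,0)=171.1900, V(1,1)=177.5000
(0,0): S=156.0000. Δ = (V_up−V_dn)/(S_up−S_dn) = (177.5000−171.1900)/(182.5200−148.2000) = 0.1839. V = [p*·177.5000 + (1−p*)·171.1900]/1.12 = 157.2017. B = V − Δ·S = 128.5199.
The time-0 hedge costs 157.2017, which is the no-arbitrage price.

(0,0): Delta=0.1839 Bond=128.5199
V0=157.2017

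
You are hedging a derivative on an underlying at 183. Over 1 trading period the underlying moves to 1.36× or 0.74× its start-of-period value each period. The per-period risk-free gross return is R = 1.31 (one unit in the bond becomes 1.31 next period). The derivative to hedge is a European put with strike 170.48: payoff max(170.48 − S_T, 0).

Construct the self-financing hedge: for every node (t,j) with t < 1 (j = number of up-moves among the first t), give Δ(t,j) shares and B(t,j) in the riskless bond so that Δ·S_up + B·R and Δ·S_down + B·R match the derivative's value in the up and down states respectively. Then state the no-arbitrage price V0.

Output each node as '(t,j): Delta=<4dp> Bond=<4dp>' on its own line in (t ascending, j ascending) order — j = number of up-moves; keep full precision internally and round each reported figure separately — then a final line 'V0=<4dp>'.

Risk-neutral probability p* = (R−d)/(u−d) = (1.31−0.74)/(1.36−0.74) = 0.9194.
At expiry t=1: V(1,0)=35.0600, V(1,1)=0.0000
(0,0): S=183.0000. Δ = (V_up−V_dn)/(S_up−S_dn) = (0.0000−35.0600)/(248.8800−135.4200) = -0.3090. V = [p*·0.0000 + (1−p*)·35.0600]/1.31 = 2.1583. B = V − Δ·S = 58.7067.
The time-0 hedge costs 2.1583, which is the no-arbitrage price.

(0,0): Delta=-0.3090 Bond=58.7067
V0=2.1583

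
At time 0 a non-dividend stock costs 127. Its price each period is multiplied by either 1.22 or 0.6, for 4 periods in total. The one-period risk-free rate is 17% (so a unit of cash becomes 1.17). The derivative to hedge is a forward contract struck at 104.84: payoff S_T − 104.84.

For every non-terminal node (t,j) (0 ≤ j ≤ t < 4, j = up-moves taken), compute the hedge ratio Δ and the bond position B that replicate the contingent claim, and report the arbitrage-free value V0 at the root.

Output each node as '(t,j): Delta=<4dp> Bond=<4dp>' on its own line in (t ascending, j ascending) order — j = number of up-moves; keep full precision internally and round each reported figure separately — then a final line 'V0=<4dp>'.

(0,0): Delta=1.0000 Bond=-55.9479
(1,0): Delta=1.0000 Bond=-65.4590
(1,1): Delta=1.0000 Bond=-65.4590
(2,0): Delta=1.0000 Bond=-76.5870
(2,1): Delta=1.0000 Bond=-76.5870
(2,2): Delta=1.0000 Bond=-76.5870
(3,0): Delta=1.0000 Bond=-89.6068
(3,1): Delta=1.0000 Bond=-89.6068
(3,2): Delta=1.0000 Bond=-89.6068
(3,3): Delta=1.0000 Bond=-89.6068
V0=71.0521

Since d<R<u, set p* = (R−d)/(u−d) = 0.9194; price each node as the discounted p*-expectation of its children.
Terminal payoffs: V(4,0)=-88.3808, V(4,1)=-71.3730, V(4,2)=-36.7904, V(4,3)=33.5276, V(4,4)=176.5075
(3,0): S=27.4320. Δ = (V_up−V_dn)/(S_up−S_dn) = (-71.3730−-88.3808)/(33.4670−16.4592) = 1.0000. V = [p*·-71.3730 + (1−p*)·-88.3808]/1.17 = -62.1748. B = V − Δ·S = -89.6068.
(3,1): S=55.7784. Δ = (V_up−V_dn)/(S_up−S_dn) = (-36.7904−-71.3730)/(68.0496−33.4670) = 1.0000. V = [p*·-36.7904 + (1−p*)·-71.3730]/1.17 = -33.8284. B = V − Δ·S = -89.6068.
(3,2): S=113.4161. Δ = (V_up−V_dn)/(S_up−S_dn) = (33.5276−-36.7904)/(138.3676−68.0496) = 1.0000. V = [p*·33.5276 + (1−p*)·-36.7904]/1.17 = 23.8092. B = V − Δ·S = -89.6068.
(3,3): S=230.6127. Δ = (V_up−V_dn)/(S_up−S_dn) = (176.5075−33.5276)/(281.3475−138.3676) = 1.0000. V = [p*·176.5075 + (1−p*)·33.5276]/1.17 = 141.0059. B = V − Δ·S = -89.6068.
(2,0): S=45.7200. Δ = (V_up−V_dn)/(S_up−S_dn) = (-33.8284−-62.1748)/(55.7784−27.4320) = 1.0000. V = [p*·-33.8284 + (1−p*)·-62.1748]/1.17 = -30.8670. B = V − Δ·S = -76.5870.
(2,1): S=92.9640. Δ = (V_up−V_dn)/(S_up−S_dn) = (23.8092−-33.8284)/(113.4161−55.7784) = 1.0000. V = [p*·23.8092 + (1−p*)·-33.8284]/1.17 = 16.3770. B = V − Δ·S = -76.5870.
(2,2): S=189.0268. Δ = (V_up−V_dn)/(S_up−S_dn) = (141.0059−23.8092)/(230.6127−113.4161) = 1.0000. V = [p*·141.0059 + (1−p*)·23.8092]/1.17 = 112.4398. B = V − Δ·S = -76.5870.
(1,0): S=76.2000. Δ = (V_up−V_dn)/(S_up−S_dn) = (16.3770−-30.8670)/(92.9640−45.7200) = 1.0000. V = [p*·16.3770 + (1−p*)·-30.8670]/1.17 = 10.7410. B = V − Δ·S = -65.4590.
(1,1): S=154.9400. Δ = (V_up−V_dn)/(S_up−S_dn) = (112.4398−16.3770)/(189.0268−92.9640) = 1.0000. V = [p*·112.4398 + (1−p*)·16.3770]/1.17 = 89.4810. B = V − Δ·S = -65.4590.
(0,0): S=127.0000. Δ = (V_up−V_dn)/(S_up−S_dn) = (89.4810−10.7410)/(154.9400−76.2000) = 1.0000. V = [p*·89.4810 + (1−p*)·10.7410]/1.17 = 71.0521. B = V − Δ·S = -55.9479.
Root portfolio cost Δ·127+B reproduces V0=71.0521.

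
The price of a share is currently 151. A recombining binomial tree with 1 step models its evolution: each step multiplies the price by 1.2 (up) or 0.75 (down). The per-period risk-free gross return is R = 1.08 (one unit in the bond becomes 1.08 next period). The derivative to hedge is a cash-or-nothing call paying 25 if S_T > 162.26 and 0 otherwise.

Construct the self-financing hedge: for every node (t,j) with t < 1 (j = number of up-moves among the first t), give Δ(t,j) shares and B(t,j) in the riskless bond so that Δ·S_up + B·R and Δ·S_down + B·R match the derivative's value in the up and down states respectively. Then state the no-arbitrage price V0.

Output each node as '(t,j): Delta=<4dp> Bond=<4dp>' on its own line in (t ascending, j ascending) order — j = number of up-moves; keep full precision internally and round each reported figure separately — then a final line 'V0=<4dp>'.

The replicating-portfolio and risk-neutral prices coincide; use p* = (1.08−0.75)/(1.2−0.75) = 0.7333 for the latter.
Terminal values V(1,·): V(1,0)=0.0000, V(1,1)=25.0000
  t=0,j=0: stock 151.0000 → up 181.2000 (V=25.0000), down 113.2500 (V=0.0000). Price 16.9753; hedge Δ=0.3679, bond B=-38.5802.
Check: Δ(0,0)·S0 + B(0,0) = 16.9753 = V0.

(0,0): Delta=0.3679 Bond=-38.5802
V0=16.9753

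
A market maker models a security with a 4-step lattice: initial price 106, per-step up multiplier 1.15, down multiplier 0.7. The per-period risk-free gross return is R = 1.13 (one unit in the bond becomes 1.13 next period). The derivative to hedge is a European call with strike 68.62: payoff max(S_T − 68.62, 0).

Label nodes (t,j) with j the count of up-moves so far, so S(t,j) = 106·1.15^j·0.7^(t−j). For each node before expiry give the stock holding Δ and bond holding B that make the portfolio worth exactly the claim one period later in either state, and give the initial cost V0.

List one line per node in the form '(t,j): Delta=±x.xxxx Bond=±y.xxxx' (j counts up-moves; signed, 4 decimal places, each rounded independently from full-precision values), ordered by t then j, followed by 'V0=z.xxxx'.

Risk-neutral probability p* = (R−d)/(u−d) = (1.13−0.7)/(1.15−0.7) = 0.9556.
Terminal values V(4,·): V(4,0)=0.0000, V(4,1)=0.0000, V(4,2)=0.0706, V(4,3)=44.2289, V(4,4)=116.7747
Node (3,0) S=36.3580: V=(p*·0.0000+(1−p*)·0.0000)/1.13=0.0000; Δ=(0.0000−0.0000)/(41.8117−25.4506)=0.0000; B=V−Δ·S=0.0000
Node (3,1) S=59.7310: V=(p*·0.0706+(1−p*)·0.0000)/1.13=0.0597; Δ=(0.0706−0.0000)/(68.6906−41.8117)=0.0026; B=V−Δ·S=-0.0973
Node (3,2) S=98.1295: V=(p*·44.2289+(1−p*)·0.0706)/1.13=37.4038; Δ=(44.2289−0.0706)/(112.8489−68.6906)=1.0000; B=V−Δ·S=-60.7257
Node (3,3) S=161.2127: V=(p*·116.7747+(1−p*)·44.2289)/1.13=100.4871; Δ=(116.7747−44.2289)/(185.3947−112.8489)=1.0000; B=V−Δ·S=-60.7257
Node (2,0) S=51.9400: V=(p*·0.0597+(1−p*)·0.0000)/1.13=0.0505; Δ=(0.0597−0.0000)/(59.7310−36.3580)=0.0026; B=V−Δ·S=-0.0822
Node (2,1) S=85.3300: V=(p*·37.4038+(1−p*)·0.0597)/1.13=31.6319; Δ=(37.4038−0.0597)/(98.1295−59.7310)=0.9725; B=V−Δ·S=-51.3549
Node (2,2) S=140.1850: V=(p*·100.4871+(1−p*)·37.4038)/1.13=86.4455; Δ=(100.4871−37.4038)/(161.2127−98.1295)=1.0000; B=V−Δ·S=-53.7395
Node (1,0) S=74.2000: V=(p*·31.6319+(1−p*)·0.0505)/1.13=26.7507; Δ=(31.6319−0.0505)/(85.3300−51.9400)=0.9458; B=V−Δ·S=-43.4302
Node (1,1) S=121.9000: V=(p*·86.4455+(1−p*)·31.6319)/1.13=74.3445; Δ=(86.4455−31.6319)/(140.1850−85.3300)=0.9992; B=V−Δ·S=-47.4633
Node (0,0) S=106.0000: V=(p*·74.3445+(1−p*)·26.7507)/1.13=63.9197; Δ=(74.3445−26.7507)/(121.9000−74.2000)=0.9978; B=V−Δ·S=-41.8443
Root portfolio cost Δ·106+B reproduces V0=63.9197.

(0,0): Delta=0.9978 Bond=-41.8443
(1,0): Delta=0.9458 Bond=-43.4302
(1,1): Delta=0.9992 Bond=-47.4633
(2,0): Delta=0.0026 Bond=-0.0822
(2,1): Delta=0.9725 Bond=-51.3549
(2,2): Delta=1.0000 Bond=-53.7395
(3,0): Delta=0.0000 Bond=0.0000
(3,1): Delta=0.0026 Bond=-0.0973
(3,2): Delta=1.0000 Bond=-60.7257
(3,3): Delta=1.0000 Bond=-60.7257
V0=63.9197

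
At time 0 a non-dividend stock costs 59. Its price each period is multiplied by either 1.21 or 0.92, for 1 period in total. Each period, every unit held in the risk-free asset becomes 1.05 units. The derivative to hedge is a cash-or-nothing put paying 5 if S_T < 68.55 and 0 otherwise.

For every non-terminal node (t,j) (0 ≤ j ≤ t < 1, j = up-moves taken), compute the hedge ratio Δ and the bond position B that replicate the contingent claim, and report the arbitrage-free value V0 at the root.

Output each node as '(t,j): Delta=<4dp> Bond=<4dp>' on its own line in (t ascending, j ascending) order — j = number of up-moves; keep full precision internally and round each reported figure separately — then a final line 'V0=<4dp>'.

Under the risk-neutral measure, an up-move has probability p* = (R−d)/(u−d) = 0.4483 and values discount at R = 1.05.
Payoff layer (t=1): V(1,0)=5.0000, V(1,1)=0.0000
  t=0,j=0: stock 59.0000 → up 71.3900 (V=0.0000), down 54.2800 (V=5.0000). Price 2.6273; hedge Δ=-0.2922, bond B=19.8686.
Check: Δ(0,0)·S0 + B(0,0) = 2.6273 = V0.

(0,0): Delta=-0.2922 Bond=19.8686
V0=2.6273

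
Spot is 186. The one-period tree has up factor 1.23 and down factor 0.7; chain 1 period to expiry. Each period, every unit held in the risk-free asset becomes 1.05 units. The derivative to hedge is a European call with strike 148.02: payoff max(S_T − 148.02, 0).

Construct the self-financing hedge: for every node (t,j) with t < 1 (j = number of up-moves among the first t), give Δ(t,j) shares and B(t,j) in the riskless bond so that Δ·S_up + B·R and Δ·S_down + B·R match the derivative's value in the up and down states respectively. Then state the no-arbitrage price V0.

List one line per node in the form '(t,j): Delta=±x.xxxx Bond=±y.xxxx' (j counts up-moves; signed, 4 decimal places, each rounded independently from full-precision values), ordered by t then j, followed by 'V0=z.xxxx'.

Since d<R<u, set p* = (R−d)/(u−d) = 0.6604; price each node as the discounted p*-expectation of its children.
Terminal payoffs: V(1,0)=0.0000, V(1,1)=80.7600
Node (0,0) S=186.0000: V=(p*·80.7600+(1−p*)·0.0000)/1.05=50.7925; Δ=(80.7600−0.0000)/(228.7800−130.2000)=0.8192; B=V−Δ·S=-101.5849
Root portfolio cost Δ·186+B reproduces V0=50.7925.

(0,0): Delta=0.8192 Bond=-101.5849
V0=50.7925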